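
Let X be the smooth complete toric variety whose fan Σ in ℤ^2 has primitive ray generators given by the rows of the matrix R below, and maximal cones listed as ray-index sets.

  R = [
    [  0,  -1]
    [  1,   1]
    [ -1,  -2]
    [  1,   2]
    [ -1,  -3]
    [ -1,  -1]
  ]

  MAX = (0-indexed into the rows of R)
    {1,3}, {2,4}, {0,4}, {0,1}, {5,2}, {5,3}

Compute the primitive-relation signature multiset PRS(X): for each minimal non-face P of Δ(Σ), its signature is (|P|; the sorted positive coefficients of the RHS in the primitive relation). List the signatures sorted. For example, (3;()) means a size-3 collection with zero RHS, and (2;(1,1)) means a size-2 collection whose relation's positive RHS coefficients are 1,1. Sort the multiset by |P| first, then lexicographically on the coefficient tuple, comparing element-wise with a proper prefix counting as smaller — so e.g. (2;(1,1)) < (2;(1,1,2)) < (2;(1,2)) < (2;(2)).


9 minimal non-faces of Δ(Σ) (on 6 rays):

  {1,5}:  v_{1} + v_{5} = 0 — sig = (2;())
  {2,3}:  v_{2} + v_{3} = 0 — sig = (2;())
  {0,2}:  v_{0} + v_{2} = v_{4} — sig = (2;(1))
  {0,3}:  v_{0} + v_{3} = v_{1} — sig = (2;(1))
  {0,5}:  v_{0} + v_{5} = v_{2} — sig = (2;(1))
  {1,2}:  v_{1} + v_{2} = v_{0} — sig = (2;(1))
  {3,4}:  v_{3} + v_{4} = v_{0} — sig = (2;(1))
  {1,4}:  v_{1} + v_{4} = 2·v_{0} — sig = (2;(2))
  {4,5}:  v_{4} + v_{5} = 2·v_{2} — sig = (2;(2))

Sorted signature multiset PRS(X):
    (2;())
    (2;())
    (2;(1))
    (2;(1))
    (2;(1))
    (2;(1))
    (2;(1))
    (2;(2))
    (2;(2))


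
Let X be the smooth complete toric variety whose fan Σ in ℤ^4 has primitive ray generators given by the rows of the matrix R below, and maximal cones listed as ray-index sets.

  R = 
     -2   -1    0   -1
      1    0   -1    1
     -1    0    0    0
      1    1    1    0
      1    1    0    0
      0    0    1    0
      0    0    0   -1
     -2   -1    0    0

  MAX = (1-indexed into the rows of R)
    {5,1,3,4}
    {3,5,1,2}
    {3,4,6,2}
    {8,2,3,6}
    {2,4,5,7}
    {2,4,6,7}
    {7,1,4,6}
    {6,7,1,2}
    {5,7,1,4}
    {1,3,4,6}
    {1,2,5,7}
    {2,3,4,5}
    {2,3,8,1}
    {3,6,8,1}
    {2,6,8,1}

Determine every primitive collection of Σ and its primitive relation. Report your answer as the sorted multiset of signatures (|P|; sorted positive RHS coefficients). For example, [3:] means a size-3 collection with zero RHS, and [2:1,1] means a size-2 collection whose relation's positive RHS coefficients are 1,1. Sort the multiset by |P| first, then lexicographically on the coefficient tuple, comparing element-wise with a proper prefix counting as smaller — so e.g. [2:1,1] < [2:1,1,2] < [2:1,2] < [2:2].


Δ(Σ) — 8 vertices, 7 min non-faces:

  P={5,6}:  v_{5} + v_{6} = v_{4} ; sig = [2:1]
  P={5,8}:  v_{5} + v_{8} = v_{3} ; sig = [2:1]
  P={7,8}:  v_{7} + v_{8} = v_{1} ; sig = [2:1]
  P={3,7}:  v_{3} + v_{7} = v_{1} + v_{5} ; sig = [2:1,1]
  P={4,8}:  v_{4} + v_{8} = v_{3} + v_{6} ; sig = [2:1,1]
  P={1,2,4}:  v_{1} + v_{2} + v_{4} = 0 ; sig = [3:]
  P={1,2,3,6}:  v_{1} + v_{2} + v_{3} + v_{6} = v_{8} ; sig = [4:1]

Signatures (|P|; sorted positive RHS coefficients), sorted:
[[2:1], [2:1], [2:1], [2:1,1], [2:1,1], [3:], [4:1]]


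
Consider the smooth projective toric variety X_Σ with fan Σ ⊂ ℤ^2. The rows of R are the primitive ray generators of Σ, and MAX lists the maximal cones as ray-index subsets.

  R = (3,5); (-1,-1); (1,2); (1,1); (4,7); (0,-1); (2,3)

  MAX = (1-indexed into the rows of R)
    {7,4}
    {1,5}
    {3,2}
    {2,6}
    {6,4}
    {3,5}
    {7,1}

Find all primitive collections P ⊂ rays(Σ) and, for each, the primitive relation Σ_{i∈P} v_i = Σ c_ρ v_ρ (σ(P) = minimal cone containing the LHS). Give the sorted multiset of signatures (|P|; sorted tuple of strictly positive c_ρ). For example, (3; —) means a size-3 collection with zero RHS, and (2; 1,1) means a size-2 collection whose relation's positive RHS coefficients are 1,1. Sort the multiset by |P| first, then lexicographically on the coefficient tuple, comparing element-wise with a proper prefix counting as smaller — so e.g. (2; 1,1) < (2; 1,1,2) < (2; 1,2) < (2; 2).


Primitive collections (14):

  P = {2,4}:  v_{2} + v_{4} = 0  ⟹  sig = (2; —)
  P = {1,3}:  v_{1} + v_{3} = v_{5}  ⟹  sig = (2; 1)
  P = {2,7}:  v_{2} + v_{7} = v_{3}  ⟹  sig = (2; 1)
  P = {3,4}:  v_{3} + v_{4} = v_{7}  ⟹  sig = (2; 1)
  P = {3,6}:  v_{3} + v_{6} = v_{4}  ⟹  sig = (2; 1)
  P = {3,7}:  v_{3} + v_{7} = v_{1}  ⟹  sig = (2; 1)
  P = {1,6}:  v_{1} + v_{6} = v_{4} + v_{7}  ⟹  sig = (2; 1,1)
  P = {4,5}:  v_{4} + v_{5} = v_{1} + v_{7}  ⟹  sig = (2; 1,1)
  P = {1,2}:  v_{1} + v_{2} = 2·v_{3}  ⟹  sig = (2; 2)
  P = {1,4}:  v_{1} + v_{4} = 2·v_{7}  ⟹  sig = (2; 2)
  P = {5,6}:  v_{5} + v_{6} = 2·v_{7}  ⟹  sig = (2; 2)
  P = {5,7}:  v_{5} + v_{7} = 2·v_{1}  ⟹  sig = (2; 2)
  P = {6,7}:  v_{6} + v_{7} = 2·v_{4}  ⟹  sig = (2; 2)
  P = {2,5}:  v_{2} + v_{5} = 3·v_{3}  ⟹  sig = (2; 3)

Hence PRS(X_Σ) =
[(2; —), (2; 1), (2; 1), (2; 1), (2; 1), (2; 1), (2; 1,1), (2; 1,1), (2; 2), (2; 2), (2; 2), (2; 2), (2; 2), (2; 3)]


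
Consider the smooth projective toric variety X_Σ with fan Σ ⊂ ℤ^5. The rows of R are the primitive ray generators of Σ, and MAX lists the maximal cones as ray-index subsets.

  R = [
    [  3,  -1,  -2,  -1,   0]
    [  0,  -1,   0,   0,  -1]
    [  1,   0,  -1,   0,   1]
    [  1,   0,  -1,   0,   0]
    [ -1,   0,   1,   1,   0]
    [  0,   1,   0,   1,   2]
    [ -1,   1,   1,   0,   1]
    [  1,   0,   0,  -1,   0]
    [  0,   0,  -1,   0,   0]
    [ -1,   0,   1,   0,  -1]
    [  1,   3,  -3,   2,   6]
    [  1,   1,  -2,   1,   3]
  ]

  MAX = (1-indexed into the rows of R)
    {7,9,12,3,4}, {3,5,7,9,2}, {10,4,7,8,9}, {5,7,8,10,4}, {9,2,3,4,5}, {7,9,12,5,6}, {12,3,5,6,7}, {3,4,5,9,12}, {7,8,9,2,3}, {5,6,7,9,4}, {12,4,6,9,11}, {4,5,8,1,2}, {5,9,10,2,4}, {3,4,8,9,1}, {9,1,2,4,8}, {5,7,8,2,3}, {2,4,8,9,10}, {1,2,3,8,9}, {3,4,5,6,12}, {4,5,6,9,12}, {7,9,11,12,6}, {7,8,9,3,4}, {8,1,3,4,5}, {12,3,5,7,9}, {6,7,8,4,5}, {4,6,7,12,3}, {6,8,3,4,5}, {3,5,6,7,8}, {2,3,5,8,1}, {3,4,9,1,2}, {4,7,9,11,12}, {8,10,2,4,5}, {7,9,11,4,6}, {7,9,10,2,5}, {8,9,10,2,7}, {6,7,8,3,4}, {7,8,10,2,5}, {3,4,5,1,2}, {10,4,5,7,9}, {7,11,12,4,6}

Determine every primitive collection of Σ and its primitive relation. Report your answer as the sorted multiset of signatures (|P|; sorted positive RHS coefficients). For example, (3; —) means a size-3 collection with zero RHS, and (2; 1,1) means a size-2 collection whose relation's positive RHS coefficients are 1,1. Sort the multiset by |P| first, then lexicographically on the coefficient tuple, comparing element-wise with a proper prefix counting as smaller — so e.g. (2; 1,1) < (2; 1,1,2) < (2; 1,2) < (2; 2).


25 collections generate NE(X_Σ); each relation:

  • {3,10}:  v_{3} + v_{10} = 0 — sig = (2; —)
  • {1,7}:  v_{1} + v_{7} = v_{3} + v_{8} — sig = (2; 1,1)
  • {2,6}:  v_{2} + v_{6} = v_{3} + v_{5} — sig = (2; 1,1)
  • {10,12}:  v_{10} + v_{12} = v_{6} + v_{9} — sig = (2; 1,1)
  • {1,10}:  v_{1} + v_{10} = v_{2} + v_{4} + v_{8} — sig = (2; 1,1,1)
  • {2,11}:  v_{2} + v_{11} = v_{6} + v_{9} + v_{12} — sig = (2; 1,1,1)
  • {6,10}:  v_{6} + v_{10} = v_{4} + v_{5} + v_{7} — sig = (2; 1,1,1)
  • {1,6}:  v_{1} + v_{6} = 2·v_{3} + v_{4} + v_{5} + v_{8} — sig = (2; 1,1,1,2)
  • {2,12}:  v_{2} + v_{12} = 2·v_{3} + v_{5} + v_{9} — sig = (2; 1,1,2)
  • {3,11}:  v_{3} + v_{11} = v_{4} + v_{7} + 2·v_{12} — sig = (2; 1,1,2)
  • {8,12}:  v_{8} + v_{12} = 2·v_{3} + v_{4} + v_{7} — sig = (2; 1,1,2)
  • {1,11}:  v_{1} + v_{11} = 2·v_{3} + 2·v_{4} + v_{7} + v_{12} — sig = (2; 1,1,2,2)
  • {8,11}:  v_{8} + v_{11} = v_{3} + 2·v_{4} + 2·v_{7} + v_{12} — sig = (2; 1,1,2,2)
  • {10,11}:  v_{10} + v_{11} = v_{4} + 2·v_{6} + v_{7} + 2·v_{9} — sig = (2; 1,1,2,2)
  • {1,12}:  v_{1} + v_{12} = 3·v_{3} + v_{4} — sig = (2; 1,3)
  • {5,11}:  v_{5} + v_{11} = 3·v_{6} + 2·v_{9} — sig = (2; 2,3)
  • {2,4,7}:  v_{2} + v_{4} + v_{7} = 0 — sig = (3; —)
  • {5,8,9}:  v_{5} + v_{8} + v_{9} = 0 — sig = (3; —)
  • {3,6,9}:  v_{3} + v_{6} + v_{9} = v_{12} — sig = (3; 1)
  • {1,5,9}:  v_{1} + v_{5} + v_{9} = v_{2} + v_{3} + v_{4} — sig = (3; 1,1,1)
  • {6,8,9}:  v_{6} + v_{8} + v_{9} = v_{3} + v_{4} + v_{7} — sig = (3; 1,1,1)
  • {2,3,4,8}:  v_{2} + v_{3} + v_{4} + v_{8} = v_{1} — sig = (4; 1)
  • {3,4,5,7}:  v_{3} + v_{4} + v_{5} + v_{7} = v_{6} — sig = (4; 1)
  • {4,5,7,12}:  v_{4} + v_{5} + v_{7} + v_{12} = 2·v_{6} + v_{9} — sig = (4; 1,2)
  • {4,6,7,9,12}:  v_{4} + v_{6} + v_{7} + v_{9} + v_{12} = v_{11} — sig = (5; 1)

so the primitive-relation signature multiset is
    (2; —)
    (2; 1,1)
    (2; 1,1)
    (2; 1,1)
    (2; 1,1,1)
    (2; 1,1,1)
    (2; 1,1,1)
    (2; 1,1,1,2)
    (2; 1,1,2)
    (2; 1,1,2)
    (2; 1,1,2)
    (2; 1,1,2,2)
    (2; 1,1,2,2)
    (2; 1,1,2,2)
    (2; 1,3)
    (2; 2,3)
    (3; —)
    (3; —)
    (3; 1)
    (3; 1,1,1)
    (3; 1,1,1)
    (4; 1)
    (4; 1)
    (4; 1,2)
    (5; 1)


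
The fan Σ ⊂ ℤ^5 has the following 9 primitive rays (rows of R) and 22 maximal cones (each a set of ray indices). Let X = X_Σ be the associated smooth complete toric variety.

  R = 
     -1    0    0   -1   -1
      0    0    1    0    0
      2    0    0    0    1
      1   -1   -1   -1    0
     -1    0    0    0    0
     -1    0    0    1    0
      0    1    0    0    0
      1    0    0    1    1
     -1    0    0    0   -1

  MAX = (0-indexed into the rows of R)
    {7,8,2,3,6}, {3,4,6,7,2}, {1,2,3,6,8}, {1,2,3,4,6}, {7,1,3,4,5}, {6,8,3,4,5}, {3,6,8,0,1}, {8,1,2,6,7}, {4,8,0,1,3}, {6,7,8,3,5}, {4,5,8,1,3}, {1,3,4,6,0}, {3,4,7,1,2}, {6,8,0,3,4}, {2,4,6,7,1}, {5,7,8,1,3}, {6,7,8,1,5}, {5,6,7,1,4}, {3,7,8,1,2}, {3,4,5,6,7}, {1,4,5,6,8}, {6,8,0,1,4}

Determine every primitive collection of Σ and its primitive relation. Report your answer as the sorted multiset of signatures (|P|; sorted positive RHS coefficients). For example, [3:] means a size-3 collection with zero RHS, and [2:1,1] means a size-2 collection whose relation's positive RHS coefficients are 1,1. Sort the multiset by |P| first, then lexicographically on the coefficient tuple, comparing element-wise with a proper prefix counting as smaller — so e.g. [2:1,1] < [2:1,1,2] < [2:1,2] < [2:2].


Minimal non-faces — 9 found among 9 rays, 22 max cones:

  {0,7}:  v_{0} + v_{7} = 0  so sig = [2:]
  {2,5}:  v_{2} + v_{5} = v_{7}  so sig = [2:1]
  {0,5}:  v_{0} + v_{5} = v_{4} + v_{8}  so sig = [2:1,1]
  {0,2}:  v_{0} + v_{2} = v_{1} + v_{3} + v_{6}  so sig = [2:1,1,1]
  {2,4,8}:  v_{2} + v_{4} + v_{8} = 0  so sig = [3:]
  {4,7,8}:  v_{4} + v_{7} + v_{8} = v_{5}  so sig = [3:1]
  {1,3,5,6}:  v_{1} + v_{3} + v_{5} + v_{6} = 0  so sig = [4:]
  {1,3,6,7}:  v_{1} + v_{3} + v_{6} + v_{7} = v_{2}  so sig = [4:1]
  {1,3,4,6,8}:  v_{1} + v_{3} + v_{4} + v_{6} + v_{8} = v_{0}  so sig = [5:1]

Sorted signature multiset PRS(X):
    [2:]
    [2:1]
    [2:1,1]
    [2:1,1,1]
    [3:]
    [3:1]
    [4:]
    [4:1]
    [5:1]


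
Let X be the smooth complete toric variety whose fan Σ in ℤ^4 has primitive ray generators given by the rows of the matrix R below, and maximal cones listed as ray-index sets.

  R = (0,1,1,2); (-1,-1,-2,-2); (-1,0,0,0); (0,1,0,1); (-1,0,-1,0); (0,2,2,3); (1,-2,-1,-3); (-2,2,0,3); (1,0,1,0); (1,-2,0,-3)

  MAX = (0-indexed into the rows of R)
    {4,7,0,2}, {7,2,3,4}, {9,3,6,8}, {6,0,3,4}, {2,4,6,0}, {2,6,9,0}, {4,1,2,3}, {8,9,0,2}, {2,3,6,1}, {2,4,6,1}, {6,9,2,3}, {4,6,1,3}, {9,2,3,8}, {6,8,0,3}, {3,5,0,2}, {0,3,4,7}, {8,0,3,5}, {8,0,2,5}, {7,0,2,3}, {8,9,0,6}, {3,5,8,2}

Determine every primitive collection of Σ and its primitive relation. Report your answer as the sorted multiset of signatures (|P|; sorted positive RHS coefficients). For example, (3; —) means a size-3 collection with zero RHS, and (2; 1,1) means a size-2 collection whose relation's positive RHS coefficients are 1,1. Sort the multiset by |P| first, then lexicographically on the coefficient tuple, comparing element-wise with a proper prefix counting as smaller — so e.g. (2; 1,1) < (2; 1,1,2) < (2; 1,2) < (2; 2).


The 20 primitive collections of Σ (r=10, n=4):

  • {4,8}:  v_{4} + v_{8} = 0 ; sig = (2; —)
  • {0,1}:  v_{0} + v_{1} = v_{4} ; sig = (2; 1)
  • {5,6}:  v_{5} + v_{6} = v_{8} ; sig = (2; 1)
  • {6,7}:  v_{6} + v_{7} = v_{4} ; sig = (2; 1)
  • {7,9}:  v_{7} + v_{9} = v_{2} ; sig = (2; 1)
  • {1,5}:  v_{1} + v_{5} = v_{2} + v_{3} ; sig = (2; 1,1)
  • {4,9}:  v_{4} + v_{9} = v_{2} + v_{6} ; sig = (2; 1,1)
  • {1,8}:  v_{1} + v_{8} = v_{2} + v_{3} + v_{6} ; sig = (2; 1,1,1)
  • {4,5}:  v_{4} + v_{5} = v_{0} + v_{2} + v_{3} ; sig = (2; 1,1,1)
  • {7,8}:  v_{7} + v_{8} = v_{0} + v_{2} + v_{3} ; sig = (2; 1,1,1)
  • {1,7}:  v_{1} + v_{7} = v_{2} + v_{3} + 2·v_{4} ; sig = (2; 1,1,2)
  • {5,9}:  v_{5} + v_{9} = v_{2} + 2·v_{8} ; sig = (2; 1,2)
  • {1,9}:  v_{1} + v_{9} = 2·v_{2} + v_{3} + 2·v_{6} ; sig = (2; 1,2,2)
  • {5,7}:  v_{5} + v_{7} = 2·v_{0} + 2·v_{2} + 2·v_{3} ; sig = (2; 2,2,2)
  • {0,3,9}:  v_{0} + v_{3} + v_{9} = v_{8} ; sig = (3; 1)
  • {2,6,8}:  v_{2} + v_{6} + v_{8} = v_{9} ; sig = (3; 1)
  • {0,2,3,6}:  v_{0} + v_{2} + v_{3} + v_{6} = 0 ; sig = (4; —)
  • {0,2,3,4}:  v_{0} + v_{2} + v_{3} + v_{4} = v_{7} ; sig = (4; 1)
  • {0,2,3,8}:  v_{0} + v_{2} + v_{3} + v_{8} = v_{5} ; sig = (4; 1)
  • {2,3,4,6}:  v_{2} + v_{3} + v_{4} + v_{6} = v_{1} ; sig = (4; 1)

so the primitive-relation signature multiset is
{ (2; —),  (2; 1) ×4,  (2; 1,1) ×2,  (2; 1,1,1) ×3,  (2; 1,1,2),  (2; 1,2),  (2; 1,2,2),  (2; 2,2,2),  (3; 1) ×2,  (4; —),  (4; 1) ×3 }


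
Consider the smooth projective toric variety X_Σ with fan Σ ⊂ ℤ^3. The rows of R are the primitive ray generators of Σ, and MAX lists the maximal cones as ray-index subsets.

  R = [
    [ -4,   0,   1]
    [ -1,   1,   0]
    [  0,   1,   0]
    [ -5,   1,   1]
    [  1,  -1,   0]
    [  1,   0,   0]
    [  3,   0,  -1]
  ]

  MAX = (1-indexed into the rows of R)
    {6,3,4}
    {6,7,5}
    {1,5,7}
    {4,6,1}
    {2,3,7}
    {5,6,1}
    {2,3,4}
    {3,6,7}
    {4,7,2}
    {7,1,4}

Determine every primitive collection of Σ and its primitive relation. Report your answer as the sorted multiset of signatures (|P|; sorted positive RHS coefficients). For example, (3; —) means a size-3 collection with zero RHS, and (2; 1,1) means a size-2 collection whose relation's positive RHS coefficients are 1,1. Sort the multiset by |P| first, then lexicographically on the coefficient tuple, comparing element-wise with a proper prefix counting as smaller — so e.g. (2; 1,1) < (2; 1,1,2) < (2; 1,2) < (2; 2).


Minimal non-faces — 9 found among 7 rays, 10 max cones:

  • {2,5}:  v_{2} + v_{5} = 0 — sig = (2; —)
  • {1,2}:  v_{1} + v_{2} = v_{4} — sig = (2; 1)
  • {2,6}:  v_{2} + v_{6} = v_{3} — sig = (2; 1)
  • {3,5}:  v_{3} + v_{5} = v_{6} — sig = (2; 1)
  • {4,5}:  v_{4} + v_{5} = v_{1} — sig = (2; 1)
  • {1,3}:  v_{1} + v_{3} = v_{4} + v_{6} — sig = (2; 1,1)
  • {1,6,7}:  v_{1} + v_{6} + v_{7} = 0 — sig = (3; —)
  • {4,6,7}:  v_{4} + v_{6} + v_{7} = v_{2} — sig = (3; 1)
  • {3,4,7}:  v_{3} + v_{4} + v_{7} = 2·v_{2} — sig = (3; 2)

so the primitive-relation signature multiset is
[(2; —), (2; 1), (2; 1), (2; 1), (2; 1), (2; 1,1), (3; —), (3; 1), (3; 2)]


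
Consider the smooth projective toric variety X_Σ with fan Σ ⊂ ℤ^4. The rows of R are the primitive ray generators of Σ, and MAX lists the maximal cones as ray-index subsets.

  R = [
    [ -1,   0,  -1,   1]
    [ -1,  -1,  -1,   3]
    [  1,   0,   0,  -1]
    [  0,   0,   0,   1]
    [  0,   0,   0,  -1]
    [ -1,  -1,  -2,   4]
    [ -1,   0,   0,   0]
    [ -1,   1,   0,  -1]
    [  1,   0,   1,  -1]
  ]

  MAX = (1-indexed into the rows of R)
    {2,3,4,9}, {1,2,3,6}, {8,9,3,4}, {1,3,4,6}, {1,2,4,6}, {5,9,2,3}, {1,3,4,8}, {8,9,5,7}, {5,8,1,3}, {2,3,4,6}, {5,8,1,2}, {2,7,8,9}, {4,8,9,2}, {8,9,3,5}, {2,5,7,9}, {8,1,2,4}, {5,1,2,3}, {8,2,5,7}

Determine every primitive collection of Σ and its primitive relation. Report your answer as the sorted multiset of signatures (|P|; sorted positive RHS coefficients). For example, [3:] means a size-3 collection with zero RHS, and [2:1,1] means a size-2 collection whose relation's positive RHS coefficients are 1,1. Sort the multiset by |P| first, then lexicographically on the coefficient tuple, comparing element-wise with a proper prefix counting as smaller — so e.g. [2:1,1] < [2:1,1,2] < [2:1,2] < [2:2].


Δ(Σ) — 9 vertices, 12 min non-faces:

  P = {1,9}:  v_{1} + v_{9} = 0  ⟹  sig = [2:]
  P = {4,5}:  v_{4} + v_{5} = 0  ⟹  sig = [2:]
  P = {3,7}:  v_{3} + v_{7} = v_{5}  ⟹  sig = [2:1]
  P = {6,7}:  v_{6} + v_{7} = v_{1} + v_{2}  ⟹  sig = [2:1,1]
  P = {1,7}:  v_{1} + v_{7} = v_{2} + v_{5} + v_{8}  ⟹  sig = [2:1,1,1]
  P = {4,7}:  v_{4} + v_{7} = v_{2} + v_{8} + v_{9}  ⟹  sig = [2:1,1,1]
  P = {5,6}:  v_{5} + v_{6} = v_{1} + v_{2} + v_{3}  ⟹  sig = [2:1,1,1]
  P = {6,9}:  v_{6} + v_{9} = v_{2} + v_{3} + v_{4}  ⟹  sig = [2:1,1,1]
  P = {6,8}:  v_{6} + v_{8} = 2·v_{1} + v_{4}  ⟹  sig = [2:1,2]
  P = {2,3,8}:  v_{2} + v_{3} + v_{8} = v_{1}  ⟹  sig = [3:1]
  P = {1,2,3,4}:  v_{1} + v_{2} + v_{3} + v_{4} = v_{6}  ⟹  sig = [4:1]
  P = {2,5,8,9}:  v_{2} + v_{5} + v_{8} + v_{9} = v_{7}  ⟹  sig = [4:1]

so the primitive-relation signature multiset is
    [2:]
    [2:]
    [2:1]
    [2:1,1]
    [2:1,1,1]
    [2:1,1,1]
    [2:1,1,1]
    [2:1,1,1]
    [2:1,2]
    [3:1]
    [4:1]
    [4:1]


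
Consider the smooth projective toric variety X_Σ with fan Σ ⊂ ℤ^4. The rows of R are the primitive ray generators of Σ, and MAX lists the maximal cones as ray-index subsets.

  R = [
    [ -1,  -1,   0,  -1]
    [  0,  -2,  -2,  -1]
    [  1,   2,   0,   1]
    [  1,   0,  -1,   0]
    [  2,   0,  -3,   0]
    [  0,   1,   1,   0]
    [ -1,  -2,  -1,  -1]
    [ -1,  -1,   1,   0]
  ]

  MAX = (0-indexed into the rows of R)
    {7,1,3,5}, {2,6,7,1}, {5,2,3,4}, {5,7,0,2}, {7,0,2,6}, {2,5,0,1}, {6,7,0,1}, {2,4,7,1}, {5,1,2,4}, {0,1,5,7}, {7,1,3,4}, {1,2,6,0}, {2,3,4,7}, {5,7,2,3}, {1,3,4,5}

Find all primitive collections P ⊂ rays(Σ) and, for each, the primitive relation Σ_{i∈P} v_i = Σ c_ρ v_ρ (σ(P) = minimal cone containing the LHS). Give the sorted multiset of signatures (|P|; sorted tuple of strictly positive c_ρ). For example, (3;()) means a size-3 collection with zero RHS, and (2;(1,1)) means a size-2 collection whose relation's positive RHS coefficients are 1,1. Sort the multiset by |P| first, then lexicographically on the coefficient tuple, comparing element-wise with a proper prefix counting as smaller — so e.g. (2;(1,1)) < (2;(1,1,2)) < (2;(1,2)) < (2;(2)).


Minimal non-faces — 9 found among 8 rays, 15 max cones:

  • {3,6}:  v_{3} + v_{6} = v_{1}  ⇒ sig = (2;(1))
  • {5,6}:  v_{5} + v_{6} = v_{0}  ⇒ sig = (2;(1))
  • {0,3}:  v_{0} + v_{3} = v_{1} + v_{5}  ⇒ sig = (2;(1,1))
  • {0,4}:  v_{0} + v_{4} = 2·v_{1} + v_{2} + v_{5}  ⇒ sig = (2;(1,1,2))
  • {4,6}:  v_{4} + v_{6} = 2·v_{1} + v_{2}  ⇒ sig = (2;(1,2))
  • {1,2,3}:  v_{1} + v_{2} + v_{3} = v_{4}  ⇒ sig = (3;(1))
  • {4,5,7}:  v_{4} + v_{5} + v_{7} = v_{3}  ⇒ sig = (3;(1))
  • {1,2,5,7}:  v_{1} + v_{2} + v_{5} + v_{7} = 0  ⇒ sig = (4;())
  • {0,1,2,7}:  v_{0} + v_{1} + v_{2} + v_{7} = v_{6}  ⇒ sig = (4;(1))

Signatures (|P|; sorted positive RHS coefficients), sorted:
    |P|=2: 5 collections, coeffs (1), (1), (1,1), (1,1,2), (1,2)
    |P|=3: 2 collections, coeffs (1), (1)
    |P|=4: 2 collections, coeffs (), (1)


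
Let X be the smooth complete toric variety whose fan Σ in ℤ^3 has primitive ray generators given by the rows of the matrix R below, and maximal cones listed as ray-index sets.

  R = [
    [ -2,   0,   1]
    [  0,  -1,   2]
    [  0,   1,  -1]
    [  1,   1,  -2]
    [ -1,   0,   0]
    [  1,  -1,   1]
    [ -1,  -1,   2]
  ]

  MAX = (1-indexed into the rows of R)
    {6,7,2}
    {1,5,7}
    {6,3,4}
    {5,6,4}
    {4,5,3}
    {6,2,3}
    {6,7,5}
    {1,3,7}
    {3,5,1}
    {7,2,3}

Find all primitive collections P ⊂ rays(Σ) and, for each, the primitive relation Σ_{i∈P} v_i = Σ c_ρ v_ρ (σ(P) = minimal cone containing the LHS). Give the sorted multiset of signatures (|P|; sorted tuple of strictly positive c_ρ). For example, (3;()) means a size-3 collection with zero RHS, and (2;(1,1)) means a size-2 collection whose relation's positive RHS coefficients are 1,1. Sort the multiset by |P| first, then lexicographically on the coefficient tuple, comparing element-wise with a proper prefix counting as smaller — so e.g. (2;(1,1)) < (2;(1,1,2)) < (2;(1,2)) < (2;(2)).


Primitive collections (9):

  {4,7}:  v_{4} + v_{7} = 0  so sig = (2;())
  {1,6}:  v_{1} + v_{6} = v_{7}  so sig = (2;(1))
  {2,5}:  v_{2} + v_{5} = v_{7}  so sig = (2;(1))
  {1,4}:  v_{1} + v_{4} = v_{3} + v_{5}  so sig = (2;(1,1))
  {2,4}:  v_{2} + v_{4} = v_{3} + v_{6}  so sig = (2;(1,1))
  {1,2}:  v_{1} + v_{2} = v_{3} + 2·v_{7}  so sig = (2;(1,2))
  {3,5,6}:  v_{3} + v_{5} + v_{6} = 0  so sig = (3;())
  {3,5,7}:  v_{3} + v_{5} + v_{7} = v_{1}  so sig = (3;(1))
  {3,6,7}:  v_{3} + v_{6} + v_{7} = v_{2}  so sig = (3;(1))

so the primitive-relation signature multiset is
    |P|=2: 6 collections, coeffs (), (1), (1), (1,1), (1,1), (1,2)
    |P|=3: 3 collections, coeffs (), (1), (1)


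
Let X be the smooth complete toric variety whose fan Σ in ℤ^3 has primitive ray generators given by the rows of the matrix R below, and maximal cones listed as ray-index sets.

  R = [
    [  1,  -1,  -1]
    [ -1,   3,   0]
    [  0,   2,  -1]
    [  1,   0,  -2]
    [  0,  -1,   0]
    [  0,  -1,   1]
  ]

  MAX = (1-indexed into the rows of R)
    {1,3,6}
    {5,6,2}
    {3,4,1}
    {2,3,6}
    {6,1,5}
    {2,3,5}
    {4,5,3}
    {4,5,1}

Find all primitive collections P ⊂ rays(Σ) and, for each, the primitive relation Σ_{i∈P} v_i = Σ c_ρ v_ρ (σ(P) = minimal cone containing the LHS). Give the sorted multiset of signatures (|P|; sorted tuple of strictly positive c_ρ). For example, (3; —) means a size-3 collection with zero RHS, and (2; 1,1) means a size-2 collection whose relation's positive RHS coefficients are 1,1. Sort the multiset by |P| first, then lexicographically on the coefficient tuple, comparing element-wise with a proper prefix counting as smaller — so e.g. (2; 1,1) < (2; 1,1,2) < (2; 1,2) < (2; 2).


Σ has 5 primitive collections:

  P={1,2}:  v_{1} + v_{2} = v_{3}  so sig = (2; 1)
  P={4,6}:  v_{4} + v_{6} = v_{1}  so sig = (2; 1)
  P={2,4}:  v_{2} + v_{4} = 2·v_{3} + v_{5}  so sig = (2; 1,2)
  P={3,5,6}:  v_{3} + v_{5} + v_{6} = 0  so sig = (3; —)
  P={1,3,5}:  v_{1} + v_{3} + v_{5} = v_{4}  so sig = (3; 1)

so the primitive-relation signature multiset is
[(2; 1), (2; 1), (2; 1,2), (3; —), (3; 1)]


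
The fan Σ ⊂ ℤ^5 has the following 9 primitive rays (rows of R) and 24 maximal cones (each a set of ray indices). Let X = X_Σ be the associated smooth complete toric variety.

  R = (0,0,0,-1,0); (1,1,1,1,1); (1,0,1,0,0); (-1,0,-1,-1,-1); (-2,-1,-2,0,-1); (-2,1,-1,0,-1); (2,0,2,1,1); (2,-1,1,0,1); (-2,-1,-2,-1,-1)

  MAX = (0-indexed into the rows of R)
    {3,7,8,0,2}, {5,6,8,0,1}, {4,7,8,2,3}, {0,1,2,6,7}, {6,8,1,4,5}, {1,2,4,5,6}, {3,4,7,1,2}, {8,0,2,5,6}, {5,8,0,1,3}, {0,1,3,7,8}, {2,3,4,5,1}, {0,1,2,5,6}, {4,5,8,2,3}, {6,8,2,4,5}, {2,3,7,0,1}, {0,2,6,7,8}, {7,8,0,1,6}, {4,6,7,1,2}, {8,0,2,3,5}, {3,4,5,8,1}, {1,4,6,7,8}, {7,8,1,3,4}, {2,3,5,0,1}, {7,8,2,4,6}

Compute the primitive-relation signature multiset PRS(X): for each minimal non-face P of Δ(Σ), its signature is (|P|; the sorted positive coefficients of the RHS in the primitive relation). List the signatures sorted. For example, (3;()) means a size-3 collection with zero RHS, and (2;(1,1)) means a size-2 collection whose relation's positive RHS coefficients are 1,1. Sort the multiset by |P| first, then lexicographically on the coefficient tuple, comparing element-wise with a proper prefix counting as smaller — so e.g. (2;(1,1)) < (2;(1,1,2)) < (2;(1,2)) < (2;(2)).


Primitive collections (4):

  • {5,7}:  v_{5} + v_{7} = 0 ; sig = (2;())
  • {0,4}:  v_{0} + v_{4} = v_{8} ; sig = (2;(1))
  • {3,6}:  v_{3} + v_{6} = v_{2} ; sig = (2;(1))
  • {1,2,8}:  v_{1} + v_{2} + v_{8} = 0 ; sig = (3;())

Signatures (|P|; sorted positive RHS coefficients), sorted:
{ (2;()),  (2;(1)) ×2,  (3;()) }


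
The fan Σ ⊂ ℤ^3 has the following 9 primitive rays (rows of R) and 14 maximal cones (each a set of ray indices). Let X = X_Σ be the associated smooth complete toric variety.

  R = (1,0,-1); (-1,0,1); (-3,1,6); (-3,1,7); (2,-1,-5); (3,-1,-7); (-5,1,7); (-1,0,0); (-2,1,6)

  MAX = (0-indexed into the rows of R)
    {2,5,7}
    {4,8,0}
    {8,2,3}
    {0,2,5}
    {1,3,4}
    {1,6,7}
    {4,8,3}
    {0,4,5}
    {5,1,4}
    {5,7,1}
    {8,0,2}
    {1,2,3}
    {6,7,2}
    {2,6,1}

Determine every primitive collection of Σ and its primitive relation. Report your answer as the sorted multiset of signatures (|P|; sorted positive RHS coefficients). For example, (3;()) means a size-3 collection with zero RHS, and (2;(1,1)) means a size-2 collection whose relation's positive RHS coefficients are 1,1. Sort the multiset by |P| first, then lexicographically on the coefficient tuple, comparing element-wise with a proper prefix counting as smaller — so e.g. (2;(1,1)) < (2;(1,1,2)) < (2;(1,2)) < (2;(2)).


Primitive collections (17):

  P = {0,1}:  v_{0} + v_{1} = 0  ⇒ sig = (2;())
  P = {3,5}:  v_{3} + v_{5} = 0  ⇒ sig = (2;())
  P = {0,3}:  v_{0} + v_{3} = v_{8}  ⇒ sig = (2;(1))
  P = {1,8}:  v_{1} + v_{8} = v_{3}  ⇒ sig = (2;(1))
  P = {2,4}:  v_{2} + v_{4} = v_{1}  ⇒ sig = (2;(1))
  P = {5,8}:  v_{5} + v_{8} = v_{0}  ⇒ sig = (2;(1))
  P = {7,8}:  v_{7} + v_{8} = v_{2}  ⇒ sig = (2;(1))
  P = {0,6}:  v_{0} + v_{6} = v_{2} + v_{7}  ⇒ sig = (2;(1,1))
  P = {0,7}:  v_{0} + v_{7} = v_{2} + v_{5}  ⇒ sig = (2;(1,1))
  P = {3,7}:  v_{3} + v_{7} = v_{1} + v_{2}  ⇒ sig = (2;(1,1))
  P = {4,6}:  v_{4} + v_{6} = 2·v_{1} + v_{7}  ⇒ sig = (2;(1,2))
  P = {4,7}:  v_{4} + v_{7} = 2·v_{1} + v_{5}  ⇒ sig = (2;(1,2))
  P = {6,8}:  v_{6} + v_{8} = v_{1} + 2·v_{2}  ⇒ sig = (2;(1,2))
  P = {5,6}:  v_{5} + v_{6} = 2·v_{7}  ⇒ sig = (2;(2))
  P = {3,6}:  v_{3} + v_{6} = 2·v_{1} + 2·v_{2}  ⇒ sig = (2;(2,2))
  P = {1,2,5}:  v_{1} + v_{2} + v_{5} = v_{7}  ⇒ sig = (3;(1))
  P = {1,2,7}:  v_{1} + v_{2} + v_{7} = v_{6}  ⇒ sig = (3;(1))

so the primitive-relation signature multiset is
    (2;())
    (2;())
    (2;(1))
    (2;(1))
    (2;(1))
    (2;(1))
    (2;(1))
    (2;(1,1))
    (2;(1,1))
    (2;(1,1))
    (2;(1,2))
    (2;(1,2))
    (2;(1,2))
    (2;(2))
    (2;(2,2))
    (3;(1))
    (3;(1))


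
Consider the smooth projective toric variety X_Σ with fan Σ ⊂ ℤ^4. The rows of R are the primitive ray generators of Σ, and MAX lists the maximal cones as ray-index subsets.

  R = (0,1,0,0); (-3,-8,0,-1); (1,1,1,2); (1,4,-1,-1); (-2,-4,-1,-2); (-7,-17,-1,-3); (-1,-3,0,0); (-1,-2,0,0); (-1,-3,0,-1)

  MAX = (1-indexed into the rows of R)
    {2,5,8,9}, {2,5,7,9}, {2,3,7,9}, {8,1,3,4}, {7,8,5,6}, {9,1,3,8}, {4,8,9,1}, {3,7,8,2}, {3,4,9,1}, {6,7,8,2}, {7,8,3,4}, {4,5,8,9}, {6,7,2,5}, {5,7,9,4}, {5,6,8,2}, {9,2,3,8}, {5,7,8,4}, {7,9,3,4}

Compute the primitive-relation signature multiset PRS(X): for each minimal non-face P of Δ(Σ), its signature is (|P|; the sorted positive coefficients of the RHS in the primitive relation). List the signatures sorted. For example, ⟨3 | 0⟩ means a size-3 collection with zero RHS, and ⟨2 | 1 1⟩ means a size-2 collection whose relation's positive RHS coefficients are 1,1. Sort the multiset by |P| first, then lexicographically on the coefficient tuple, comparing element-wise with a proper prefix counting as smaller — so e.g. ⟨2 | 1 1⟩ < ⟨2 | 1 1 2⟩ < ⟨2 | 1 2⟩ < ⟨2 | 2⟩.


12 collections generate NE(X_Σ); each relation:

  P = {1,7}:  v_{1} + v_{7} = v_{8} ; sig = ⟨2 | 1⟩
  P = {2,4}:  v_{2} + v_{4} = v_{5} ; sig = ⟨2 | 1⟩
  P = {3,5}:  v_{3} + v_{5} = v_{7} ; sig = ⟨2 | 1⟩
  P = {1,5}:  v_{1} + v_{5} = v_{4} + 2·v_{8} + v_{9} ; sig = ⟨2 | 1 1 2⟩
  P = {1,6}:  v_{1} + v_{6} = v_{2} + v_{5} + 2·v_{8} ; sig = ⟨2 | 1 1 2⟩
  P = {3,6}:  v_{3} + v_{6} = v_{2} + 2·v_{7} + v_{8} ; sig = ⟨2 | 1 1 2⟩
  P = {4,6}:  v_{4} + v_{6} = 2·v_{5} + v_{7} + v_{8} ; sig = ⟨2 | 1 1 2⟩
  P = {1,2}:  v_{1} + v_{2} = 2·v_{8} + v_{9} ; sig = ⟨2 | 1 2⟩
  P = {6,9}:  v_{6} + v_{9} = 2·v_{2} + v_{5} ; sig = ⟨2 | 1 2⟩
  P = {7,8,9}:  v_{7} + v_{8} + v_{9} = v_{2} ; sig = ⟨3 | 1⟩
  P = {3,4,8,9}:  v_{3} + v_{4} + v_{8} + v_{9} = 0 ; sig = ⟨4 | 0⟩
  P = {2,5,7,8}:  v_{2} + v_{5} + v_{7} + v_{8} = v_{6} ; sig = ⟨4 | 1⟩

Signatures (|P|; sorted positive RHS coefficients), sorted:
    ⟨2 | 1⟩
    ⟨2 | 1⟩
    ⟨2 | 1⟩
    ⟨2 | 1 1 2⟩
    ⟨2 | 1 1 2⟩
    ⟨2 | 1 1 2⟩
    ⟨2 | 1 1 2⟩
    ⟨2 | 1 2⟩
    ⟨2 | 1 2⟩
    ⟨3 | 1⟩
    ⟨4 | 0⟩
    ⟨4 | 1⟩


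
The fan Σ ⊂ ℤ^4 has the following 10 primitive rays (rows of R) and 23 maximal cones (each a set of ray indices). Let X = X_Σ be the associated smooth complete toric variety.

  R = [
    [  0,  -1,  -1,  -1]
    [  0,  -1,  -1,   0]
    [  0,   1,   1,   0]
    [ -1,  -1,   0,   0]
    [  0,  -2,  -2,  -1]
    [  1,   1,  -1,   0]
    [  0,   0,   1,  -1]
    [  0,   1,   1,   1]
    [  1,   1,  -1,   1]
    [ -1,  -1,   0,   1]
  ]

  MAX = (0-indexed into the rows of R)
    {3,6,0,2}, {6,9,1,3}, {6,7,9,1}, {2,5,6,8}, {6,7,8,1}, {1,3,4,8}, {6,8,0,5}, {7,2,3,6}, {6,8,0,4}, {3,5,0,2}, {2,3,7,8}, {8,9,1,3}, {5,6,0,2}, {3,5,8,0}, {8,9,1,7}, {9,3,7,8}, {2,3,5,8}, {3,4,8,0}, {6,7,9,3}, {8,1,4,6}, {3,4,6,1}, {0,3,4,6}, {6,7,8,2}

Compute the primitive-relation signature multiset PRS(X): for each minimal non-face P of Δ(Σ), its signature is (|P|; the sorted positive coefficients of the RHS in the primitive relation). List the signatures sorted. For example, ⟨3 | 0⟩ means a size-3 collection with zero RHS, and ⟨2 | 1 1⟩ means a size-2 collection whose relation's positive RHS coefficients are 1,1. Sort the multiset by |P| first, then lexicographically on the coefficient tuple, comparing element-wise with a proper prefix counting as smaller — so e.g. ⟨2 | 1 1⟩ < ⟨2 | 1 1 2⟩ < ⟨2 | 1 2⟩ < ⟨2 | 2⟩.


17 collections generate NE(X_Σ); each relation:

  P={0,7}:  v_{0} + v_{7} = 0  ⇒ sig = ⟨2 | 0⟩
  P={1,2}:  v_{1} + v_{2} = 0  ⇒ sig = ⟨2 | 0⟩
  P={0,1}:  v_{0} + v_{1} = v_{4}  ⇒ sig = ⟨2 | 1⟩
  P={2,4}:  v_{2} + v_{4} = v_{0}  ⇒ sig = ⟨2 | 1⟩
  P={4,7}:  v_{4} + v_{7} = v_{1}  ⇒ sig = ⟨2 | 1⟩
  P={0,9}:  v_{0} + v_{9} = v_{1} + v_{3}  ⇒ sig = ⟨2 | 1 1⟩
  P={1,5}:  v_{1} + v_{5} = v_{0} + v_{8}  ⇒ sig = ⟨2 | 1 1⟩
  P={2,9}:  v_{2} + v_{9} = v_{3} + v_{7}  ⇒ sig = ⟨2 | 1 1⟩
  P={5,7}:  v_{5} + v_{7} = v_{2} + v_{8}  ⇒ sig = ⟨2 | 1 1⟩
  P={5,9}:  v_{5} + v_{9} = v_{3} + v_{8}  ⇒ sig = ⟨2 | 1 1⟩
  P={4,5}:  v_{4} + v_{5} = 2·v_{0} + v_{8}  ⇒ sig = ⟨2 | 1 2⟩
  P={4,9}:  v_{4} + v_{9} = 2·v_{1} + v_{3}  ⇒ sig = ⟨2 | 1 2⟩
  P={3,6,8}:  v_{3} + v_{6} + v_{8} = 0  ⇒ sig = ⟨3 | 0⟩
  P={0,2,8}:  v_{0} + v_{2} + v_{8} = v_{5}  ⇒ sig = ⟨3 | 1⟩
  P={1,3,7}:  v_{1} + v_{3} + v_{7} = v_{9}  ⇒ sig = ⟨3 | 1⟩
  P={3,5,6}:  v_{3} + v_{5} + v_{6} = v_{0} + v_{2}  ⇒ sig = ⟨3 | 1 1⟩
  P={6,8,9}:  v_{6} + v_{8} + v_{9} = v_{1} + v_{7}  ⇒ sig = ⟨3 | 1 1⟩

Signatures (|P|; sorted positive RHS coefficients), sorted:
[⟨2 | 0⟩, ⟨2 | 0⟩, ⟨2 | 1⟩, ⟨2 | 1⟩, ⟨2 | 1⟩, ⟨2 | 1 1⟩, ⟨2 | 1 1⟩, ⟨2 | 1 1⟩, ⟨2 | 1 1⟩, ⟨2 | 1 1⟩, ⟨2 | 1 2⟩, ⟨2 | 1 2⟩, ⟨3 | 0⟩, ⟨3 | 1⟩, ⟨3 | 1⟩, ⟨3 | 1 1⟩, ⟨3 | 1 1⟩]


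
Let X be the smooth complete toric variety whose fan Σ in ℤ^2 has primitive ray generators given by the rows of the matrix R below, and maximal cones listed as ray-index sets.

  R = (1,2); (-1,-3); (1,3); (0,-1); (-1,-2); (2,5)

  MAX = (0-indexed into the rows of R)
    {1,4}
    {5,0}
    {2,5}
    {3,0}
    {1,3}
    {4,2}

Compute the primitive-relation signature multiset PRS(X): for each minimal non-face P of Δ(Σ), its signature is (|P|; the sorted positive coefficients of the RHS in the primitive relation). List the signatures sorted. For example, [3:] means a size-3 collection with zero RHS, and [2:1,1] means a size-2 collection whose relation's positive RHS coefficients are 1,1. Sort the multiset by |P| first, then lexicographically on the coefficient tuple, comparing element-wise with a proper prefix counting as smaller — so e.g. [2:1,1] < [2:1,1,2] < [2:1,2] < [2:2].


Primitive collections (9):

  • {0,4}:  v_{0} + v_{4} = 0  so sig = [2:]
  • {1,2}:  v_{1} + v_{2} = 0  so sig = [2:]
  • {0,1}:  v_{0} + v_{1} = v_{3}  so sig = [2:1]
  • {0,2}:  v_{0} + v_{2} = v_{5}  so sig = [2:1]
  • {1,5}:  v_{1} + v_{5} = v_{0}  so sig = [2:1]
  • {2,3}:  v_{2} + v_{3} = v_{0}  so sig = [2:1]
  • {3,4}:  v_{3} + v_{4} = v_{1}  so sig = [2:1]
  • {4,5}:  v_{4} + v_{5} = v_{2}  so sig = [2:1]
  • {3,5}:  v_{3} + v_{5} = 2·v_{0}  so sig = [2:2]

Hence PRS(X_Σ) =
{ [2:] ×2,  [2:1] ×6,  [2:2] }


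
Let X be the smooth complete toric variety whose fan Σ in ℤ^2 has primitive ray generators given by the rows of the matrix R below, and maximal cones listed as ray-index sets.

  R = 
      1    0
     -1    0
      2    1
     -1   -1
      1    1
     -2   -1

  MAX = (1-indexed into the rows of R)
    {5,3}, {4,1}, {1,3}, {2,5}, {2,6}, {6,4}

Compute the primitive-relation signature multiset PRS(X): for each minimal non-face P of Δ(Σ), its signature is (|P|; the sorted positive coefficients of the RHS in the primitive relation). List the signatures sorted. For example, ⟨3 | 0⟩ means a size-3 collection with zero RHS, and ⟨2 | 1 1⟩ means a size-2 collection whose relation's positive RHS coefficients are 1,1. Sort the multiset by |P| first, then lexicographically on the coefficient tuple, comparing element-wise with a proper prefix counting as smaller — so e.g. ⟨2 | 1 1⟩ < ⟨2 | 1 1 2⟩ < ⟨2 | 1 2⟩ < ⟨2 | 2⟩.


Δ(Σ) — 6 vertices, 9 min non-faces:

  P={1,2}:  v_{1} + v_{2} = 0 — sig = ⟨2 | 0⟩
  P={3,6}:  v_{3} + v_{6} = 0 — sig = ⟨2 | 0⟩
  P={4,5}:  v_{4} + v_{5} = 0 — sig = ⟨2 | 0⟩
  P={1,5}:  v_{1} + v_{5} = v_{3} — sig = ⟨2 | 1⟩
  P={1,6}:  v_{1} + v_{6} = v_{4} — sig = ⟨2 | 1⟩
  P={2,3}:  v_{2} + v_{3} = v_{5} — sig = ⟨2 | 1⟩
  P={2,4}:  v_{2} + v_{4} = v_{6} — sig = ⟨2 | 1⟩
  P={3,4}:  v_{3} + v_{4} = v_{1} — sig = ⟨2 | 1⟩
  P={5,6}:  v_{5} + v_{6} = v_{2} — sig = ⟨2 | 1⟩

so the primitive-relation signature multiset is
    |P|=2: 9 collections, coeffs (), (), (), (1), (1), (1), (1), (1), (1)


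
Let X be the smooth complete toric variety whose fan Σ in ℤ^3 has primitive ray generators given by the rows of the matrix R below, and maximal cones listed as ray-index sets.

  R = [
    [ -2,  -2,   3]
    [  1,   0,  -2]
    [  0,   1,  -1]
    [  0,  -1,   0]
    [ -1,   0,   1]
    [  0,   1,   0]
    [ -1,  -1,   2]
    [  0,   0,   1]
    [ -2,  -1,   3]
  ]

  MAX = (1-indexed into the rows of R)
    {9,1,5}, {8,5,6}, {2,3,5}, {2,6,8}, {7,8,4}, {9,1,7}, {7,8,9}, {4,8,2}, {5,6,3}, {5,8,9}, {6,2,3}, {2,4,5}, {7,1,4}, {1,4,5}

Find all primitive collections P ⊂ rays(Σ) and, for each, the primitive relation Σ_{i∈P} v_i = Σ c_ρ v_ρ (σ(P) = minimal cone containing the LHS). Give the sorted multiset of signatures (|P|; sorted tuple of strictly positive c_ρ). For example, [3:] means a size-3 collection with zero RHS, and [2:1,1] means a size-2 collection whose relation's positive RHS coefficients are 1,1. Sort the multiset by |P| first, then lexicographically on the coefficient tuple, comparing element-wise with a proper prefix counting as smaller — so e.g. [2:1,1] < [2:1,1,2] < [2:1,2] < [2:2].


Minimal non-faces — 18 found among 9 rays, 14 max cones:

  P={4,6}:  v_{4} + v_{6} = 0  ⟹  sig = [2:]
  P={1,6}:  v_{1} + v_{6} = v_{9}  ⟹  sig = [2:1]
  P={2,7}:  v_{2} + v_{7} = v_{4}  ⟹  sig = [2:1]
  P={3,7}:  v_{3} + v_{7} = v_{5}  ⟹  sig = [2:1]
  P={3,8}:  v_{3} + v_{8} = v_{6}  ⟹  sig = [2:1]
  P={4,9}:  v_{4} + v_{9} = v_{1}  ⟹  sig = [2:1]
  P={5,7}:  v_{5} + v_{7} = v_{9}  ⟹  sig = [2:1]
  P={2,9}:  v_{2} + v_{9} = v_{4} + v_{5}  ⟹  sig = [2:1,1]
  P={3,4}:  v_{3} + v_{4} = v_{2} + v_{5}  ⟹  sig = [2:1,1]
  P={6,7}:  v_{6} + v_{7} = v_{5} + v_{8}  ⟹  sig = [2:1,1]
  P={1,2}:  v_{1} + v_{2} = 2·v_{4} + v_{5}  ⟹  sig = [2:1,2]
  P={1,3}:  v_{1} + v_{3} = v_{4} + 2·v_{5}  ⟹  sig = [2:1,2]
  P={6,9}:  v_{6} + v_{9} = 2·v_{5} + v_{8}  ⟹  sig = [2:1,2]
  P={1,8}:  v_{1} + v_{8} = 2·v_{7}  ⟹  sig = [2:2]
  P={3,9}:  v_{3} + v_{9} = 2·v_{5}  ⟹  sig = [2:2]
  P={2,5,8}:  v_{2} + v_{5} + v_{8} = 0  ⟹  sig = [3:]
  P={2,5,6}:  v_{2} + v_{5} + v_{6} = v_{3}  ⟹  sig = [3:1]
  P={4,5,8}:  v_{4} + v_{5} + v_{8} = v_{7}  ⟹  sig = [3:1]

so the primitive-relation signature multiset is
    [2:]
    [2:1]
    [2:1]
    [2:1]
    [2:1]
    [2:1]
    [2:1]
    [2:1,1]
    [2:1,1]
    [2:1,1]
    [2:1,2]
    [2:1,2]
    [2:1,2]
    [2:2]
    [2:2]
    [3:]
    [3:1]
    [3:1]


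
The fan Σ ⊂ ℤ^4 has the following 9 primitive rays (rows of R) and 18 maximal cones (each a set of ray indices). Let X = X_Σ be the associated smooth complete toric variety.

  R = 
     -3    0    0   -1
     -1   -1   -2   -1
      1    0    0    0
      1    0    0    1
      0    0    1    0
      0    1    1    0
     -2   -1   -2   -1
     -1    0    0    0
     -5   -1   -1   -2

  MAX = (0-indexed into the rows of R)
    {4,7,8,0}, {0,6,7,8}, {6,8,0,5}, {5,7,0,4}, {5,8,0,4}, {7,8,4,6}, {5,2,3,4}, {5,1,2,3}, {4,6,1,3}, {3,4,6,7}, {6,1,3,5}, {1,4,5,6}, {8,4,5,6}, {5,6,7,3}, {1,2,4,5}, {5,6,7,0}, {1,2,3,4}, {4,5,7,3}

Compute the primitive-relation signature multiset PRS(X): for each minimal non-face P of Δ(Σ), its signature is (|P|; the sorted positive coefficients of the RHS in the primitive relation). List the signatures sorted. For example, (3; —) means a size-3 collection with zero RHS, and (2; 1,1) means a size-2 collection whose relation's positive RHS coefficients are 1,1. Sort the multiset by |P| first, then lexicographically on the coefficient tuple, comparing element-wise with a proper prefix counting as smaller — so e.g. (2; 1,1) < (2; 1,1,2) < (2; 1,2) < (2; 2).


|primitive collections| = 14. Relations:

  {2,7}:  v_{2} + v_{7} = 0 ; sig = (2; —)
  {1,7}:  v_{1} + v_{7} = v_{6} ; sig = (2; 1)
  {2,6}:  v_{2} + v_{6} = v_{1} ; sig = (2; 1)
  {0,2}:  v_{0} + v_{2} = v_{4} + v_{5} + v_{6} ; sig = (2; 1,1,1)
  {0,1}:  v_{0} + v_{1} = v_{4} + v_{5} + 2·v_{6} ; sig = (2; 1,1,2)
  {3,8}:  v_{3} + v_{8} = v_{4} + v_{6} + 2·v_{7} ; sig = (2; 1,1,2)
  {2,8}:  v_{2} + v_{8} = 2·v_{4} + v_{5} + 2·v_{6} ; sig = (2; 1,2,2)
  {1,8}:  v_{1} + v_{8} = 2·v_{4} + v_{5} + 3·v_{6} ; sig = (2; 1,2,3)
  {0,3}:  v_{0} + v_{3} = 2·v_{7} ; sig = (2; 2)
  {0,4,6}:  v_{0} + v_{4} + v_{6} = v_{8} ; sig = (3; 1)
  {5,7,8}:  v_{5} + v_{7} + v_{8} = 2·v_{0} ; sig = (3; 2)
  {1,3,4,5}:  v_{1} + v_{3} + v_{4} + v_{5} = 0 ; sig = (4; —)
  {3,4,5,6}:  v_{3} + v_{4} + v_{5} + v_{6} = v_{7} ; sig = (4; 1)
  {4,5,6,7}:  v_{4} + v_{5} + v_{6} + v_{7} = v_{0} ; sig = (4; 1)

Hence PRS(X_Σ) =
{ (2; —),  (2; 1) ×2,  (2; 1,1,1),  (2; 1,1,2) ×2,  (2; 1,2,2),  (2; 1,2,3),  (2; 2),  (3; 1),  (3; 2),  (4; —),  (4; 1) ×2 }


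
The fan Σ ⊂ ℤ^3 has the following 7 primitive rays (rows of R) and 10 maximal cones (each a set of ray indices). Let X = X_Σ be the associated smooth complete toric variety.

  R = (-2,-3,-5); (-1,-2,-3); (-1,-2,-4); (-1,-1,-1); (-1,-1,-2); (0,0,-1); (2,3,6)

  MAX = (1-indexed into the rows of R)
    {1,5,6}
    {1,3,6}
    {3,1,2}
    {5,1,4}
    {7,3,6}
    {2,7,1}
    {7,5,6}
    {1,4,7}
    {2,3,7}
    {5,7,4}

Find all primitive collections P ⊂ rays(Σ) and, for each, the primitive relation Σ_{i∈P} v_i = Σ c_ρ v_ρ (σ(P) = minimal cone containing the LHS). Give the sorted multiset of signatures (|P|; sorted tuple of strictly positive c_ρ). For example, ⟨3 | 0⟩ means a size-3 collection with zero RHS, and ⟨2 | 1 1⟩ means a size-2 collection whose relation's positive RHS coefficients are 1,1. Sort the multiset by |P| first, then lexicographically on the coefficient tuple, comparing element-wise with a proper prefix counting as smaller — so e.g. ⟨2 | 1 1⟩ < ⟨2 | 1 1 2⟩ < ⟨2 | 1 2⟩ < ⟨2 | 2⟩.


9 minimal non-faces of Δ(Σ) (on 7 rays):

  P = {2,5}:  v_{2} + v_{5} = v_{1}  ⟹  sig = ⟨2 | 1⟩
  P = {2,6}:  v_{2} + v_{6} = v_{3}  ⟹  sig = ⟨2 | 1⟩
  P = {3,4}:  v_{3} + v_{4} = v_{1}  ⟹  sig = ⟨2 | 1⟩
  P = {4,6}:  v_{4} + v_{6} = v_{5}  ⟹  sig = ⟨2 | 1⟩
  P = {3,5}:  v_{3} + v_{5} = v_{1} + v_{6}  ⟹  sig = ⟨2 | 1 1⟩
  P = {2,4}:  v_{2} + v_{4} = 2·v_{1} + v_{7}  ⟹  sig = ⟨2 | 1 2⟩
  P = {1,6,7}:  v_{1} + v_{6} + v_{7} = 0  ⟹  sig = ⟨3 | 0⟩
  P = {1,3,7}:  v_{1} + v_{3} + v_{7} = v_{2}  ⟹  sig = ⟨3 | 1⟩
  P = {1,5,7}:  v_{1} + v_{5} + v_{7} = v_{4}  ⟹  sig = ⟨3 | 1⟩

Sorted signature multiset PRS(X):
{ ⟨2 | 1⟩ ×4,  ⟨2 | 1 1⟩,  ⟨2 | 1 2⟩,  ⟨3 | 0⟩,  ⟨3 | 1⟩ ×2 }
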